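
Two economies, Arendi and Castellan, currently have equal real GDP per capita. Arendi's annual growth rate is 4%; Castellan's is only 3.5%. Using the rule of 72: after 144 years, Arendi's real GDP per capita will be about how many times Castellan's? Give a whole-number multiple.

about 2 times

Rate gap = 4% − 3.5% = 0.5 points.
The ratio doubles every 72/0.5 ≈ 144.00 years.
144/144.00 ≈ 1.00 doublings → ratio ≈ 2^1.00 ≈ 2.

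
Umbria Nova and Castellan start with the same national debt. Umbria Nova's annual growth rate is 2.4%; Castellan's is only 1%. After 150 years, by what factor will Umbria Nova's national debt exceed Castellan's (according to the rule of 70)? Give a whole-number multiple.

Umbria Nova pulls ahead at 1.4 pp per year, so the ratio doubles every 70/1.4 ≈ 50.00 years.
In 150 years that's 3.00 doublings: 2^3.00 ≈ 8.

around 8 times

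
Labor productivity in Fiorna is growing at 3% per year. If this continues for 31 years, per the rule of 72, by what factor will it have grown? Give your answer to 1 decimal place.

Doubles every ≈ 24.00 years (72/3).
31 years is 1.29 doublings; 2^1.29 ≈ 2.4×.

around 2.4 times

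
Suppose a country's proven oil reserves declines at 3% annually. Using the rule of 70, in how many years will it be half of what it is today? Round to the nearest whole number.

Falling at 3%, it halves about every 70/3 = 23.33 years.

about 23 years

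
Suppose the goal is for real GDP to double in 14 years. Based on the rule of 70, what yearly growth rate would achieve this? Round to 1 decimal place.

70 / 14 ≈ 5.00, so about 5.0% per year.

around 5.0%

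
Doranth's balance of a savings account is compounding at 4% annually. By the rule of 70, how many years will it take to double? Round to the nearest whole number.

Doubling time ≈ 70 / 4 = 17.50 years.

about 18 years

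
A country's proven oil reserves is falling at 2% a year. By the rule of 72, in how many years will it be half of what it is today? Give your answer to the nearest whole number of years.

around 36 years

Halving time ≈ 72 / 2 = 36.00 → 36 years.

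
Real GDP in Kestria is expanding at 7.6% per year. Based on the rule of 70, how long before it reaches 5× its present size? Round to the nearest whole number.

about 21 years

Doubling time ≈ 70/7.6 = 9.21 years.
Reaching 5× takes log₂(5) ≈ 2.32 doublings.
2.32 × 9.21 ≈ 21 years.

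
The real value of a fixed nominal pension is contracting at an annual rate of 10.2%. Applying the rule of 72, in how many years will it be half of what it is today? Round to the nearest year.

Halving time ≈ 72 / 10.2 = 7.06 → 7 years.

roughly 7 years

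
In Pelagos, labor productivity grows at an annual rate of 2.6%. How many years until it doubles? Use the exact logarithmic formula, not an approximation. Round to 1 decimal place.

27.0 years

t = ln(2) / ln(1 + 0.026) = 0.6931 / 0.025668 ≈ 27.00.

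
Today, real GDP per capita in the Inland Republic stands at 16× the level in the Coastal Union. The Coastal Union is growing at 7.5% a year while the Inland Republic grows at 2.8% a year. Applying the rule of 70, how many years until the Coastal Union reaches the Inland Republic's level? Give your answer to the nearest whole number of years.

the Coastal Union gains on the Inland Republic at 7.5% − 2.8% = 4.7 points a year.
At that relative rate the gap halves every 70/4.7 ≈ 14.89 years.
A 16× gap closes after 4 halvings: 4 × 14.89 ≈ 60 years.

approximately 60 years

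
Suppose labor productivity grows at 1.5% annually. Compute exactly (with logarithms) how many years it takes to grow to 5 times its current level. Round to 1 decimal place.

108.1 years

t = ln(5) / ln(1 + 0.015) = 1.6094 / 0.014889 ≈ 108.09.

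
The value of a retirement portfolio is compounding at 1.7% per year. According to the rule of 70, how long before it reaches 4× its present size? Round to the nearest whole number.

82 years

One doubling takes 70/1.7 = 41.18 years.
4 = 2^2, so 2 doublings → 82 years.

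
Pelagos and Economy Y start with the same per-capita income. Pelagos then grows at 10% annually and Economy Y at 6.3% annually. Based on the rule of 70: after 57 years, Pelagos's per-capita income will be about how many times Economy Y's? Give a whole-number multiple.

roughly 8 times

Rate gap = 10% − 6.3% = 3.7 points.
The ratio doubles every 70/3.7 ≈ 18.92 years.
57/18.92 ≈ 3.01 doublings → ratio ≈ 2^3.01 ≈ 8.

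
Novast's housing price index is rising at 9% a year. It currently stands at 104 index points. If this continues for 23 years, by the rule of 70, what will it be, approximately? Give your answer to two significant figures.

Doubling time ≈ 70/9 = 7.78 years.
23 years is 23/7.78 ≈ 2.96 doublings, a factor of 2^2.96 ≈ 7.78.
104 × 7.78 ≈ 810 index points.

roughly 810 index points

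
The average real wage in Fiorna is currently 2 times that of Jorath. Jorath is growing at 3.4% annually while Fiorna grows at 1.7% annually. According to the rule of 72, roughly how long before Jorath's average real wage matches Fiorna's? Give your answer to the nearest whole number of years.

The growth-rate gap is 3.4% − 1.7% = 1.7 percentage points.
So the ratio between them halves every 72/1.7 ≈ 42.35 years.
A 2 times gap closes after 1 halving: 1 × 42.35 ≈ 42 years.

around 42 years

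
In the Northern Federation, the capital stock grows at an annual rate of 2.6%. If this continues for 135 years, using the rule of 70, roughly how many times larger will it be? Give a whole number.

32 times

70/2.6 ≈ 26.92 years per doubling.
135 years fits 5 doublings: 2^5 = 32.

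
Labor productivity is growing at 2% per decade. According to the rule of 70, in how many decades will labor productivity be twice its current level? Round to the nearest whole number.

At 2%, doubling takes about 70/2 = 35.00 decades.

≈ 35 decades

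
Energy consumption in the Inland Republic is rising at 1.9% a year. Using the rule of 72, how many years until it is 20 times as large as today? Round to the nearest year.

about 164 years

Doubling time ≈ 72/1.9 = 37.89 years.
Reaching 20× takes log₂(20) ≈ 4.32 doublings.
4.32 × 37.89 ≈ 164 years.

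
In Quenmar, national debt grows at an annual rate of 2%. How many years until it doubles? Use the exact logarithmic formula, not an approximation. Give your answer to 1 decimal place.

t = ln(2) / ln(1 + 0.02) = 0.6931 / 0.019803 ≈ 35.00.

35.0 years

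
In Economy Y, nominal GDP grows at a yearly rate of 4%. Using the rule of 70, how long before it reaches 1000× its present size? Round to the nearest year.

At 4% it doubles every 70/4 ≈ 17.50 years.
Reaching 1000× takes log₂(1000) ≈ 9.97 doublings.
9.97 × 17.50 ≈ 174 years.

around 174 years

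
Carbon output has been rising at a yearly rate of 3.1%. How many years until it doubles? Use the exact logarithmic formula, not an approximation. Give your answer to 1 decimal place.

22.7 years

t = ln(2) / ln(1 + 0.031) = 0.6931 / 0.030529 ≈ 22.70.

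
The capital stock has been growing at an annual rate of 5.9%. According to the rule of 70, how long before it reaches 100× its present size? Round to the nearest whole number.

Doubling time ≈ 70/5.9 = 11.86 years.
100× is log₂ 100 ≈ 6.64 doublings, so ≈ 6.64 × 11.86 = 79 years.

79 years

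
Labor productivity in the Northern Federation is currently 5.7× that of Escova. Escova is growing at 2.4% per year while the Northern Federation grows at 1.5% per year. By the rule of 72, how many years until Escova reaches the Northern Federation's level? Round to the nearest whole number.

The growth-rate gap is 2.4% − 1.5% = 0.9 percentage points.
So the ratio between them halves every 72/0.9 ≈ 80.00 years.
A 5.7× gap takes log₂(5.7) ≈ 2.51 halvings to close: 2.51 × 80.00 ≈ 201 years.

201 years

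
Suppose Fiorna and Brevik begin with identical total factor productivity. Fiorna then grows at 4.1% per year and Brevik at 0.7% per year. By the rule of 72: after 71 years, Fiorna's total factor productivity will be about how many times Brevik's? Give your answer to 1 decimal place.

about 10.2 times

Rate gap = 4.1% − 0.7% = 3.4 points.
The ratio doubles every 72/3.4 ≈ 21.18 years.
71/21.18 ≈ 3.35 doublings → ratio ≈ 2^3.35 ≈ 10.2.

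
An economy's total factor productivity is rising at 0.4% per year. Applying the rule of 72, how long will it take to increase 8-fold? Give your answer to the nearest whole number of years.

around 540 years

At 0.4% it doubles every 72/0.4 ≈ 180.00 years.
Getting to 8× needs 3 doublings: 3 × 180.00 ≈ 540 years.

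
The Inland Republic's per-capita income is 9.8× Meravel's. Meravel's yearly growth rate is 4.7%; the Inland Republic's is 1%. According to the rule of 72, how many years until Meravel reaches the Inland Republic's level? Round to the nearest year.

around 64 years

The growth-rate gap is 4.7% − 1% = 3.7 percentage points.
So the ratio between them halves every 72/3.7 ≈ 19.46 years.
A 9.8× gap takes log₂(9.8) ≈ 3.29 halvings to close: 3.29 × 19.46 ≈ 64 years.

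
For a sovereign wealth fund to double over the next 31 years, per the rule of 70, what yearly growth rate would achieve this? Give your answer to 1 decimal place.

2.3%

70 / 31 ≈ 2.26, so about 2.3% per year.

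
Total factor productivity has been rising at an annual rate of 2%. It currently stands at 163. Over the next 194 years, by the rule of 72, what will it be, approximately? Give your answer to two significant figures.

about 6800

Doubling time ≈ 72/2 = 36.00 years.
194 years is 194/36.00 ≈ 5.39 doublings, a factor of 2^5.39 ≈ 41.93.
163 × 41.93 ≈ 6800.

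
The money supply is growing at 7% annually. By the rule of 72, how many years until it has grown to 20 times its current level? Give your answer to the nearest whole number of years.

≈ 44 years

At 7% it doubles every 72/7 ≈ 10.29 years.
20× is log₂ 20 ≈ 4.32 doublings, so ≈ 4.32 × 10.29 = 44 years.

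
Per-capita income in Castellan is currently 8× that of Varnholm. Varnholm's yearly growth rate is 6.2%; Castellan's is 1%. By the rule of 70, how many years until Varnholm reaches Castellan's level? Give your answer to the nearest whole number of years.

around 40 years

Varnholm gains on Castellan at 6.2% − 1% = 5.2 points a year.
At that relative rate the gap halves every 70/5.2 ≈ 13.46 years.
An 8× gap closes after 3 halvings: 3 × 13.46 ≈ 40 years.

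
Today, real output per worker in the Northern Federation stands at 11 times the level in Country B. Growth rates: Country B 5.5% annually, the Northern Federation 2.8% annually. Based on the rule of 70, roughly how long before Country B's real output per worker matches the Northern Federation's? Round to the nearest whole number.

about 90 years

Country B gains on the Northern Federation at 5.5% − 2.8% = 2.7 points a year.
At that relative rate the gap halves every 70/2.7 ≈ 25.93 years.
An 11 times gap takes log₂(11) ≈ 3.46 halvings to close: 3.46 × 25.93 ≈ 90 years.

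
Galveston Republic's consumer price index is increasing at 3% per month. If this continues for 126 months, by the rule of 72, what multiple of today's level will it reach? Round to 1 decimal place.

38.1 times

Doubling time ≈ 72/3 = 24.00 months.
126 months / 24.00 ≈ 5.25 doublings → factor 2^5.25 ≈ 38.1.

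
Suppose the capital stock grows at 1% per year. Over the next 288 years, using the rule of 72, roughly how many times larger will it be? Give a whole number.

about 16 times

Doubling time ≈ 72/1 = 72.00 years.
288/72.00 ≈ 4 doublings, so about 2^4 = 16×.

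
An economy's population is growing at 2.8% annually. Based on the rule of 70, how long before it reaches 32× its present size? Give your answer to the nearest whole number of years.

≈ 125 years

At 2.8% it doubles every 70/2.8 ≈ 25.00 years.
32× is 5 doublings, so 5 × 25.00 ≈ 125 years.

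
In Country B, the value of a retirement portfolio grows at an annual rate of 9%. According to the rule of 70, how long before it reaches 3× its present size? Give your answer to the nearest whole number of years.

One doubling takes 70/9 = 7.78 years.
3× is log₂ 3 ≈ 1.58 doublings, so ≈ 1.58 × 7.78 = 12 years.

≈ 12 years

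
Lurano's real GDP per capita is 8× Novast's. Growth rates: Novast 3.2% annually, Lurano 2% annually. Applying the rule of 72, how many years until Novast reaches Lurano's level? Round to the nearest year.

Novast gains on Lurano at 3.2% − 2% = 1.2 points a year.
At that relative rate the gap halves every 72/1.2 ≈ 60.00 years.
An 8× gap closes after 3 halvings: 3 × 60.00 ≈ 180 years.

around 180 years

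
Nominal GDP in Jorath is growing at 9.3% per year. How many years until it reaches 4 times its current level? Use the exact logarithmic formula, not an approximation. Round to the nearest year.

t = ln(4) / ln(1 + 0.093) = 1.3863 / 0.088926 ≈ 15.59.
≈ 16 years.

16 years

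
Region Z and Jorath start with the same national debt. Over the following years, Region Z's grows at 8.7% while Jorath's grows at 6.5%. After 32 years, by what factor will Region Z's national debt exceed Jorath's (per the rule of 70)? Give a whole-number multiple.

approximately 2 times

Only the 2.2-point difference matters.
70/2.2 ≈ 31.82 years per doubling of the ratio; 32 years gives 1.01 doublings, so ≈ 2×.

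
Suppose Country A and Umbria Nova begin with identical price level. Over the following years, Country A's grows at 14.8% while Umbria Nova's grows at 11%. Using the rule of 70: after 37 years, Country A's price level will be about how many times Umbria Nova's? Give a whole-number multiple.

Country A pulls ahead at 3.8 pp per year, so the ratio doubles every 70/3.8 ≈ 18.42 years.
In 37 years that's 2.01 doublings: 2^2.01 ≈ 4.

approximately 4 times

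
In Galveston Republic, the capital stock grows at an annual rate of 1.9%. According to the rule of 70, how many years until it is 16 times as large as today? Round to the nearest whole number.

Doubling time ≈ 70/1.9 = 36.84 years.
16× is 4 doublings, so 4 × 36.84 ≈ 147 years.

roughly 147 years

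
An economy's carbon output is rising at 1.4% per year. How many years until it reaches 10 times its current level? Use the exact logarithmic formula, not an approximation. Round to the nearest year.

166 years

t = ln(10) / ln(1 + 0.014) = 2.3026 / 0.013903 ≈ 165.62.
≈ 166 years.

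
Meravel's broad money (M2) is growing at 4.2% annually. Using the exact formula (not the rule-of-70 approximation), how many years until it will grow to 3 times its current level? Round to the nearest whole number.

t = ln(3) / ln(1 + 0.042) = 1.0986 / 0.041142 ≈ 26.70.
≈ 27 years.

27 years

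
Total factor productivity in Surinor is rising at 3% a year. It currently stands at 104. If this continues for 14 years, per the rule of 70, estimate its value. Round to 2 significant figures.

160

It doubles every 70/3 ≈ 23.33 years, so 14 years is 0.60 doublings.
2^0.60 ≈ 1.52; 104 × 1.52 ≈ 160.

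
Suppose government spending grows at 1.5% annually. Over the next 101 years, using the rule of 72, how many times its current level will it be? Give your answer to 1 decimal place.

about 4.3 times

Doubles every ≈ 48.00 years (72/1.5).
101 years is 2.10 doublings; 2^2.10 ≈ 4.3×.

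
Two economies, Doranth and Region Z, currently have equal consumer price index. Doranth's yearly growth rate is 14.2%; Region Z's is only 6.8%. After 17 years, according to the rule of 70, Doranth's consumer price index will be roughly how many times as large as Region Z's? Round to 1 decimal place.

≈ 3.5 times

Rate gap = 14.2% − 6.8% = 7.4 points.
The ratio doubles every 70/7.4 ≈ 9.46 years.
17/9.46 ≈ 1.80 doublings → ratio ≈ 2^1.80 ≈ 3.5.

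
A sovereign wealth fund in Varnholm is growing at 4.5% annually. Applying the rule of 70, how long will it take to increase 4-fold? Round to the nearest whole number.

roughly 31 years

Doubling time ≈ 70/4.5 = 15.56 years.
Getting to 4× needs 2 doublings: 2 × 15.56 ≈ 31 years.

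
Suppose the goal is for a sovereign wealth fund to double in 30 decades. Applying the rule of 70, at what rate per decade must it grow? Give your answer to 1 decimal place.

70 / 30 ≈ 2.33, so about 2.3% per decade.

≈ 2.3%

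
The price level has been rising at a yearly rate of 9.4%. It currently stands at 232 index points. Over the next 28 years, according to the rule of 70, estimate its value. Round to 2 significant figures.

It doubles every 70/9.4 ≈ 7.45 years, so 28 years is 3.76 doublings.
2^3.76 ≈ 13.55; 232 × 13.55 ≈ 3100 index points.

about 3100 index points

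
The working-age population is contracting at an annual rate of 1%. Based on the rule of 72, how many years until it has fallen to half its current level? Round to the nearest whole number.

Halving time ≈ 72 / 1 = 72.00 → 72 years.

about 72 years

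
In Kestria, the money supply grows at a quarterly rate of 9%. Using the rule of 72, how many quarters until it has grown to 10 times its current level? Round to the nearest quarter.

At 9% it doubles every 72/9 ≈ 8.00 quarters.
Reaching 10× takes log₂(10) ≈ 3.32 doublings.
3.32 × 8.00 ≈ 27 quarters.

around 27 quarters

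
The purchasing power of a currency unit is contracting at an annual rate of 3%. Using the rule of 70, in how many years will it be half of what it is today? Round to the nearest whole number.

Falling at 3%, it halves about every 70/3 = 23.33 years.

23 years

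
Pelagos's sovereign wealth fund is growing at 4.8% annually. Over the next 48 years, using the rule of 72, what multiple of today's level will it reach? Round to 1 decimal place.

Doubling time ≈ 72/4.8 = 15.00 years.
48 years / 15.00 ≈ 3.20 doublings → factor 2^3.20 ≈ 9.2.

around 9.2 times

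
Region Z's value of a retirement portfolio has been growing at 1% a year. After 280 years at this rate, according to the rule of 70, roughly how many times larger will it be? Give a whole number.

about 16 times

At 1% one doubling takes ≈ 70.00 years; 280 years is 4 of them, so ×16.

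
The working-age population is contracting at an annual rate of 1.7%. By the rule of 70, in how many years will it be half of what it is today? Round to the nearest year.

The rule works in reverse for decay: 70/1.7 ≈ 41.18 years to halve.

approximately 41 years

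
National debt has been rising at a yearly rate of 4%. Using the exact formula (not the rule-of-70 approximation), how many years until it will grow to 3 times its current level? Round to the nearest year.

t = ln(3) / ln(1 + 0.04) = 1.0986 / 0.039221 ≈ 28.01.
≈ 28 years.

28 years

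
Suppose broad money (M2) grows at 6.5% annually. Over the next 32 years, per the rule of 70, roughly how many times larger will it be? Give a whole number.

70/6.5 ≈ 10.77 years per doubling.
32 years fits 3 doublings: 2^3 = 8.

roughly 8 times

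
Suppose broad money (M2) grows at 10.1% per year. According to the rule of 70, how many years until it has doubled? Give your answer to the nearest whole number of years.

7 years

70/10.1 ≈ 6.93, so it doubles roughly every 7 years.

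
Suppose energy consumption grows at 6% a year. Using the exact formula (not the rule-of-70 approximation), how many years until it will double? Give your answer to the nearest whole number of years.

12 years

t = ln(2) / ln(1 + 0.06) = 0.6931 / 0.058269 ≈ 11.89.
≈ 12 years.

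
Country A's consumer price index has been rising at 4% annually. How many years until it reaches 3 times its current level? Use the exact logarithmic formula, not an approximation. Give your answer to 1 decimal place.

t = ln(3) / ln(1 + 0.04) = 1.0986 / 0.039221 ≈ 28.01.

28.0 years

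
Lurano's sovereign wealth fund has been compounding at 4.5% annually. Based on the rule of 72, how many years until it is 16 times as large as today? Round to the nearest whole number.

approximately 64 years

At 4.5% it doubles every 72/4.5 ≈ 16.00 years.
Getting to 16× needs 4 doublings: 4 × 16.00 ≈ 64 years.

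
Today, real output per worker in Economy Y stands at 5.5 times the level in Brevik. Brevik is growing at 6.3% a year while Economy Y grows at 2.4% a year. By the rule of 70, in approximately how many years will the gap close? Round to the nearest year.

What matters is the difference: 3.9 pp.
Rule of 70 on the gap: the ratio halves every 70/3.9 ≈ 17.95 years.
A 5.5 times gap takes log₂(5.5) ≈ 2.46 halvings to close: 2.46 × 17.95 ≈ 44 years.

approximately 44 years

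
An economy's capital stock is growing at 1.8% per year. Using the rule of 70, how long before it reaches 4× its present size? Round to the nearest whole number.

about 78 years

Doubling time ≈ 70/1.8 = 38.89 years.
4× is 2 doublings, so 2 × 38.89 ≈ 78 years.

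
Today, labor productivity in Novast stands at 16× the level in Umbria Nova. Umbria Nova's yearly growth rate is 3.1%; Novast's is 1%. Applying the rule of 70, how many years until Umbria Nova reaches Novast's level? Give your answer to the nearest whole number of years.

What matters is the difference: 2.1 pp.
Rule of 70 on the gap: the ratio halves every 70/2.1 ≈ 33.33 years.
A 16× gap closes after 4 halvings: 4 × 33.33 ≈ 133 years.

approximately 133 years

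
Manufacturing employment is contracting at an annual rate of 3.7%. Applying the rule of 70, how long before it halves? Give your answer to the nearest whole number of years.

19 years

Falling at 3.7%, it halves about every 70/3.7 = 18.92 years.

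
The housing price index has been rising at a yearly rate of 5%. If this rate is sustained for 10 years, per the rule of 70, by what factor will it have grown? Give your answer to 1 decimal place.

Doubles every ≈ 14.00 years (70/5).
10 years is 0.71 doublings; 2^0.71 ≈ 1.6×.

≈ 1.6 times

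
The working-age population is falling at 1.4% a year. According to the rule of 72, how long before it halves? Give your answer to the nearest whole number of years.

Falling at 1.4%, it halves about every 72/1.4 = 51.43 years.

approximately 51 years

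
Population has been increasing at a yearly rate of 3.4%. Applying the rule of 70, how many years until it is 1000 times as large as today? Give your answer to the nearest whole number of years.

Doubling time ≈ 70/3.4 = 20.59 years.
1000× is log₂ 1000 ≈ 9.97 doublings, so ≈ 9.97 × 20.59 = 205 years.

roughly 205 years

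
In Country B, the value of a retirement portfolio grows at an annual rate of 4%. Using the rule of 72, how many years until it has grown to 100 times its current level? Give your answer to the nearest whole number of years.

about 120 years

At 4% it doubles every 72/4 ≈ 18.00 years.
100× is log₂ 100 ≈ 6.64 doublings, so ≈ 6.64 × 18.00 = 120 years.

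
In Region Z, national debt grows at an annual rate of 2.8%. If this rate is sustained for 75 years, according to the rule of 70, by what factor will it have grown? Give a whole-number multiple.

around 8 times

70/2.8 ≈ 25.00 years per doubling.
75 years fits 3 doublings: 2^3 = 8.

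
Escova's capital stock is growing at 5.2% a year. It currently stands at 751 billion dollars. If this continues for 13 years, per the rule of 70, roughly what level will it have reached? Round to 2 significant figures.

≈ 1500 billion dollars

It doubles every 70/5.2 ≈ 13.46 years, so 13 years is 0.97 doublings.
2^0.97 ≈ 1.96; 751 × 1.96 ≈ 1500 billion dollars.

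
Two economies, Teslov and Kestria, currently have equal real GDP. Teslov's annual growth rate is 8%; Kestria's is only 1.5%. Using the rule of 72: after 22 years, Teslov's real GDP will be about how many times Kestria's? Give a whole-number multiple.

Only the 6.5-point difference matters.
72/6.5 ≈ 11.08 years per doubling of the ratio; 22 years gives 1.99 doublings, so ≈ 4×.

around 4 times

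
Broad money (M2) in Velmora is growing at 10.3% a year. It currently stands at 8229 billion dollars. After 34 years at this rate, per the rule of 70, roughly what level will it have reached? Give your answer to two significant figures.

approximately 260000 billion dollars

Doubling time ≈ 70/10.3 = 6.80 years.
34 years is 34/6.80 ≈ 5.00 doublings, a factor of 2^5.00 ≈ 32.00.
8229 × 32.00 ≈ 260000 billion dollars.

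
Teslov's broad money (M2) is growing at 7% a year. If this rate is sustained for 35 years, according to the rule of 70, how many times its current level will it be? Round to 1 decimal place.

around 11.3 times

Doubling time ≈ 70/7 = 10.00 years.
35 years / 10.00 ≈ 3.50 doublings → factor 2^3.50 ≈ 11.3.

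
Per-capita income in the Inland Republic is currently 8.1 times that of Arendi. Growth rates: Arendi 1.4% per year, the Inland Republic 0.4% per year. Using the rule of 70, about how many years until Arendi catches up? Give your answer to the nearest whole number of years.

≈ 211 years

The growth-rate gap is 1.4% − 0.4% = 1 percentage point.
So the ratio between them halves every 70/1 ≈ 70.00 years.
An 8.1 times gap takes log₂(8.1) ≈ 3.02 halvings to close: 3.02 × 70.00 ≈ 211 years.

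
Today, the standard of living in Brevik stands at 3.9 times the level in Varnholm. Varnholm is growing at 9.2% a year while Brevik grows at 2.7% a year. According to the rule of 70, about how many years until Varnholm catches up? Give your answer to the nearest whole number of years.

Varnholm gains on Brevik at 9.2% − 2.7% = 6.5 points a year.
At that relative rate the gap halves every 70/6.5 ≈ 10.77 years.
A 3.9 times gap takes log₂(3.9) ≈ 1.96 halvings to close: 1.96 × 10.77 ≈ 21 years.

about 21 years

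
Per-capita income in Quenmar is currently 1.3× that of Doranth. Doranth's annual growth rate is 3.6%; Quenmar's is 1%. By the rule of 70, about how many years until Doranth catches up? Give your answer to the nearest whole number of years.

roughly 10 years

The growth-rate gap is 3.6% − 1% = 2.6 percentage points.
So the ratio between them halves every 70/2.6 ≈ 26.92 years.
A 1.3× gap takes log₂(1.3) ≈ 0.38 halvings to close: 0.38 × 26.92 ≈ 10 years.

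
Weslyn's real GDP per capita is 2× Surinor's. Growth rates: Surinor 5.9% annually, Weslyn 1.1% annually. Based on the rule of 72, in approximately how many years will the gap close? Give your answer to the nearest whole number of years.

around 15 years

What matters is the difference: 4.8 pp.
Rule of 72 on the gap: the ratio halves every 72/4.8 ≈ 15.00 years.
A 2× gap closes after 1 halving: 1 × 15.00 ≈ 15 years.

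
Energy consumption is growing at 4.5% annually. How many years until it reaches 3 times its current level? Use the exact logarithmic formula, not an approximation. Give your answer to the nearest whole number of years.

25 years

t = ln(3) / ln(1 + 0.045) = 1.0986 / 0.044017 ≈ 24.96.
≈ 25 years.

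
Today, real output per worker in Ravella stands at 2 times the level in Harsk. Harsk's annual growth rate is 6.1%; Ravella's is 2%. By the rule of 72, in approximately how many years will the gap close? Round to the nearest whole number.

Harsk gains on Ravella at 6.1% − 2% = 4.1 points a year.
At that relative rate the gap halves every 72/4.1 ≈ 17.56 years.
A 2 times gap closes after 1 halving: 1 × 17.56 ≈ 18 years.

≈ 18 years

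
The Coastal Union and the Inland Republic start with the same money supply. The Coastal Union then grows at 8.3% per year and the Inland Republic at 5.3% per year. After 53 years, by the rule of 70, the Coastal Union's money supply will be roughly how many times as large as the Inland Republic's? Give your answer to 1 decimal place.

4.8 times

the Coastal Union pulls ahead at 3 pp per year, so the ratio doubles every 70/3 ≈ 23.33 years.
In 53 years that's 2.27 doublings: 2^2.27 ≈ 4.8.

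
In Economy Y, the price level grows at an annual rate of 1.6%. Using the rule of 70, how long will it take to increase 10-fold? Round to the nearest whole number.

At 1.6% it doubles every 70/1.6 ≈ 43.75 years.
Reaching 10× takes log₂(10) ≈ 3.32 doublings.
3.32 × 43.75 ≈ 145 years.

roughly 145 years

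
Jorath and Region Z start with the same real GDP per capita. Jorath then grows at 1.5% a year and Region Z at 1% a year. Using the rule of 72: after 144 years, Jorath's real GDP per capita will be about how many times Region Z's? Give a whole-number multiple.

Only the 0.5-point difference matters.
72/0.5 ≈ 144.00 years per doubling of the ratio; 144 years gives 1.00 doublings, so ≈ 2×.

≈ 2 times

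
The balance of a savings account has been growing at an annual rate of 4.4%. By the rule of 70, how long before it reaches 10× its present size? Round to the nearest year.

At 4.4% it doubles every 70/4.4 ≈ 15.91 years.
10× is log₂ 10 ≈ 3.32 doublings, so ≈ 3.32 × 15.91 = 53 years.

around 53 years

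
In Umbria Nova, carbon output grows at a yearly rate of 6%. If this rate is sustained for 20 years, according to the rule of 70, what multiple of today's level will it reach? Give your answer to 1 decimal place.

roughly 3.3 times

Doubles every ≈ 11.67 years (70/6).
20 years is 1.71 doublings; 2^1.71 ≈ 3.3×.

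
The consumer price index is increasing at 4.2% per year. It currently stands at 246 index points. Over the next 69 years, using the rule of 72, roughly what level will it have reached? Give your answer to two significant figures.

4000 index points

It doubles every 72/4.2 ≈ 17.14 years, so 69 years is 4.03 doublings.
2^4.03 ≈ 16.34; 246 × 16.34 ≈ 4000 index points.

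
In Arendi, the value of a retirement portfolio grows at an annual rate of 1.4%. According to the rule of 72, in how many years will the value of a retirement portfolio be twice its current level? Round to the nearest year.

At 1.4%, doubling takes about 72/1.4 = 51.43 years.

around 51 years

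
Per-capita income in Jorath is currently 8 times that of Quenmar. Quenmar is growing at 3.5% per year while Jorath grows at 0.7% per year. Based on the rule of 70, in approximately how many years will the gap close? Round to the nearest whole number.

The growth-rate gap is 3.5% − 0.7% = 2.8 percentage points.
So the ratio between them halves every 70/2.8 ≈ 25.00 years.
An 8 times gap closes after 3 halvings: 3 × 25.00 ≈ 75 years.

roughly 75 years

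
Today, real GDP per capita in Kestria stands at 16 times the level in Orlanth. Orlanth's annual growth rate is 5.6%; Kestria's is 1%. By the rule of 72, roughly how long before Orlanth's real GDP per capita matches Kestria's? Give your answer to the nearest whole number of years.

The growth-rate gap is 5.6% − 1% = 4.6 percentage points.
So the ratio between them halves every 72/4.6 ≈ 15.65 years.
A 16 times gap closes after 4 halvings: 4 × 15.65 ≈ 63 years.

roughly 63 years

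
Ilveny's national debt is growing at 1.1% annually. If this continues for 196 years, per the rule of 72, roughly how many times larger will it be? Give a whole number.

≈ 8 times

Doubling time ≈ 72/1.1 = 65.45 years.
196/65.45 ≈ 3 doublings, so about 2^3 = 8×.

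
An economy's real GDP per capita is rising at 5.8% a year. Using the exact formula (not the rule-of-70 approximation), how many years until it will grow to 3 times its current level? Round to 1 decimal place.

t = ln(3) / ln(1 + 0.058) = 1.0986 / 0.056380 ≈ 19.49.

19.5 years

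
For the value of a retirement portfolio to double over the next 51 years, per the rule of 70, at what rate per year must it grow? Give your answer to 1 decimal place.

1.4%

70 / 51 ≈ 1.37, so about 1.4% per year.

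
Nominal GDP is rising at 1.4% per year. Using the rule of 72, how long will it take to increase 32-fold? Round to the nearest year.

roughly 257 years

Doubling time ≈ 72/1.4 = 51.43 years.
Getting to 32× needs 5 doublings: 5 × 51.43 ≈ 257 years.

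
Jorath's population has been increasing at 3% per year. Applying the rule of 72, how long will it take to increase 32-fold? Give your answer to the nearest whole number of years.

Doubling time ≈ 72/3 = 24.00 years.
Getting to 32× needs 5 doublings: 5 × 24.00 ≈ 120 years.

≈ 120 years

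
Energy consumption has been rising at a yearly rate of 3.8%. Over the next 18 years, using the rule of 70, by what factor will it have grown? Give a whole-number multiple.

70/3.8 ≈ 18.42 years per doubling.
18 years fits 1 doubling: 2^1 = 2.

about 2 times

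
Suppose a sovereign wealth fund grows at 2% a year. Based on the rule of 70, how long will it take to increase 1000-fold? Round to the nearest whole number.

roughly 349 years

Doubling time ≈ 70/2 = 35.00 years.
1000× is log₂ 1000 ≈ 9.97 doublings, so ≈ 9.97 × 35.00 = 349 years.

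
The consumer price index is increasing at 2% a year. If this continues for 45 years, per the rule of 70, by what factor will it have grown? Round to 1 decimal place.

Doubles every ≈ 35.00 years (70/2).
45 years is 1.29 doublings; 2^1.29 ≈ 2.4×.

2.4 times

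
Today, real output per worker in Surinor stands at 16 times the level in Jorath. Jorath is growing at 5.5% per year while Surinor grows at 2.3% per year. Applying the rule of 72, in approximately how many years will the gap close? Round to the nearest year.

The growth-rate gap is 5.5% − 2.3% = 3.2 percentage points.
So the ratio between them halves every 72/3.2 ≈ 22.50 years.
A 16 times gap closes after 4 halvings: 4 × 22.50 ≈ 90 years.

about 90 years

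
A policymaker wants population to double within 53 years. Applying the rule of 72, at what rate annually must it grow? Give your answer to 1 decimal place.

72 / 53 ≈ 1.36, so about 1.4% annually.

roughly 1.4%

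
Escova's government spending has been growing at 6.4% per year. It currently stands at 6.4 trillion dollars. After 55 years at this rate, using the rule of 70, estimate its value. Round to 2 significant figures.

approximately 210 trillion dollars

Doubling time ≈ 70/6.4 = 10.94 years.
55 years is 55/10.94 ≈ 5.03 doublings, a factor of 2^5.03 ≈ 32.67.
6.4 × 32.67 ≈ 210 trillion dollars.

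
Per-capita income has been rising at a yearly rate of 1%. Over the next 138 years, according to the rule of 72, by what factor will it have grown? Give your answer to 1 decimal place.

Doubling time ≈ 72/1 = 72.00 years.
138 years / 72.00 ≈ 1.92 doublings → factor 2^1.92 ≈ 3.8.

roughly 3.8 times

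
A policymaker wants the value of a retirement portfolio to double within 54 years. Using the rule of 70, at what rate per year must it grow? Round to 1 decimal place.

70 / 54 ≈ 1.30, so about 1.3% per year.

approximately 1.3% per year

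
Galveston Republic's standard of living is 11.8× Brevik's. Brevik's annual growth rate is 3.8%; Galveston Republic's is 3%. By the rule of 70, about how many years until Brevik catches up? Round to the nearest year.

roughly 312 years

Brevik gains on Galveston Republic at 3.8% − 3% = 0.8 points a year.
At that relative rate the gap halves every 70/0.8 ≈ 87.50 years.
An 11.8× gap takes log₂(11.8) ≈ 3.56 halvings to close: 3.56 × 87.50 ≈ 312 years.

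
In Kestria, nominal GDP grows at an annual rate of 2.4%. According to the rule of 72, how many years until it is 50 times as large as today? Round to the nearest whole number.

about 169 years

Doubling time ≈ 72/2.4 = 30.00 years.
Reaching 50× takes log₂(50) ≈ 5.64 doublings.
5.64 × 30.00 ≈ 169 years.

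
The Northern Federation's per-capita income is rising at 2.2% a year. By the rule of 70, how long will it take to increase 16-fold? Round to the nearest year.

≈ 127 years

One doubling takes 70/2.2 = 31.82 years.
16 = 2^4, so 4 doublings → 127 years.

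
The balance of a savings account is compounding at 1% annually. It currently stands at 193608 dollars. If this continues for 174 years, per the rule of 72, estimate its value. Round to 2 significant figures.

≈ 1000000 dollars

It doubles every 72/1 ≈ 72.00 years, so 174 years is 2.42 doublings.
2^2.42 ≈ 5.35; 193608 × 5.35 ≈ 1000000 dollars.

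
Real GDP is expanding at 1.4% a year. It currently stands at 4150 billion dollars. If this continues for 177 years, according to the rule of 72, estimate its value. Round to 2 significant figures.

Doubling time ≈ 72/1.4 = 51.43 years.
177 years is 177/51.43 ≈ 3.44 doublings, a factor of 2^3.44 ≈ 10.85.
4150 × 10.85 ≈ 45000 billion dollars.

approximately 45000 billion dollars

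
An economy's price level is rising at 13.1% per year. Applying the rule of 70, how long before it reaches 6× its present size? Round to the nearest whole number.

One doubling takes 70/13.1 = 5.34 years.
Reaching 6× takes log₂(6) ≈ 2.58 doublings.
2.58 × 5.34 ≈ 14 years.

approximately 14 years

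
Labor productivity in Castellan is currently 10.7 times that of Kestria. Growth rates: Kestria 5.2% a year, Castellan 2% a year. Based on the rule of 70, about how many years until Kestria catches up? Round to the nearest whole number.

≈ 75 years

Kestria gains on Castellan at 5.2% − 2% = 3.2 points a year.
At that relative rate the gap halves every 70/3.2 ≈ 21.88 years.
A 10.7 times gap takes log₂(10.7) ≈ 3.42 halvings to close: 3.42 × 21.88 ≈ 75 years.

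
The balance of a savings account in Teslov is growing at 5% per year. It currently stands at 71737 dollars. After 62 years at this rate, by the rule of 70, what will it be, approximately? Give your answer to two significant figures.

Doubling time ≈ 70/5 = 14.00 years.
62 years is 62/14.00 ≈ 4.43 doublings, a factor of 2^4.43 ≈ 21.56.
71737 × 21.56 ≈ 1500000 dollars.

approximately 1500000 dollars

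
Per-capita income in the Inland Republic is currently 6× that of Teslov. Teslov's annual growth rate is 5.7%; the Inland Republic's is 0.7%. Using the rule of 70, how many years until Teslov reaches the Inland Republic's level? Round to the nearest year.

The growth-rate gap is 5.7% − 0.7% = 5 percentage points.
So the ratio between them halves every 70/5 ≈ 14.00 years.
A 6× gap takes log₂(6) ≈ 2.58 halvings to close: 2.58 × 14.00 ≈ 36 years.

roughly 36 years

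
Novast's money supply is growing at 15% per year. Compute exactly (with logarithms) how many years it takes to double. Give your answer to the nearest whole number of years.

5 years

t = ln(2) / ln(1 + 0.15) = 0.6931 / 0.139762 ≈ 4.96.
≈ 5 years.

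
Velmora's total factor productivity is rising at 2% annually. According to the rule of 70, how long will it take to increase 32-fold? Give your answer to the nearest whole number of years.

about 175 years

Doubling time ≈ 70/2 = 35.00 years.
32 = 2^5, so 5 doublings → 175 years.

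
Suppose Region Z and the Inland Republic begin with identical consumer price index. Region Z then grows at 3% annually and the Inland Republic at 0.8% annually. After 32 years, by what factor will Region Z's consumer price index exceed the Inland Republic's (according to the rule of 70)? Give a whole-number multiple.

roughly 2 times

Only the 2.2-point difference matters.
70/2.2 ≈ 31.82 years per doubling of the ratio; 32 years gives 1.01 doublings, so ≈ 2×.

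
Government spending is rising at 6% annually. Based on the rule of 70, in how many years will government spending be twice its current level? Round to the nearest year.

At 6%, doubling takes about 70/6 = 11.67 years.

around 12 years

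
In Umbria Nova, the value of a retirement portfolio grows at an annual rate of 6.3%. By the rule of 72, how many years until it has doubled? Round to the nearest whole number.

At 6.3%, doubling takes about 72/6.3 = 11.43 years.

about 11 years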